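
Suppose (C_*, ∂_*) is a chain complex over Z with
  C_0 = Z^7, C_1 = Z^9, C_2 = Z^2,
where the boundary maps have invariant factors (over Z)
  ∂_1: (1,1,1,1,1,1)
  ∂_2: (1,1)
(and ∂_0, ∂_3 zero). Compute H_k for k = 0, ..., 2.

H_0 = Z,  H_1 = Z,  H_2 = 0.

H_0: b_0 = 7 − 0 − 6 = 1; torsion from ∂_1 factors > 1: none. So H_0 = Z.
H_1: b_1 = 9 − 6 − 2 = 1; torsion from ∂_2 factors > 1: none. So H_1 = Z.
H_2: b_2 = 2 − 2 − 0 = 0; torsion from ∂_3 factors > 1: none. So H_2 = 0.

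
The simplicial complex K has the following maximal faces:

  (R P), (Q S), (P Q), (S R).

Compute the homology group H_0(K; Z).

Order the vertices as P < Q < R < S. Listing each simplex with vertices in this order, K has dimension 1 with simplices:

  0-simplices (4): P, Q, R, S
  1-simplices (4): PQ, PR, QS, RS

giving chain groups C_0 ≅ Z^4, C_1 ≅ Z^4.

Boundary ∂_1: C_1 → C_0 is given by ∂[p,q] = [q] − [p]. For instance
  ∂RS = S − R.
The resulting 4×4 matrix has rank 3, and its Smith normal form has invariant factors (1,1,1).

From H_k ≅ ker(∂_k) / im(∂_{k+1}) we obtain:

  H_0: rank C_0 − rank ∂_1 = 4 − 3 = 1, and the invariant factors of ∂_1 are all 1, so H_0 = Z.

H_0 ≅ Z.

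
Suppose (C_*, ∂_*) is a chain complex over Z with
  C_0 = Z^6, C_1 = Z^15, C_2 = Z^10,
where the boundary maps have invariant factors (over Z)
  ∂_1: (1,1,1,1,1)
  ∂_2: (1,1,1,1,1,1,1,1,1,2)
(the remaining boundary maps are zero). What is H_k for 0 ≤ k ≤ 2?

H_0 ≅ Z,  H_1 ≅ Z/2Z,  H_2 = 0.

H_0: b_0 = 6 − 0 − 5 = 1; torsion from ∂_1 factors > 1: none. So H_0 ≅ Z.
H_1: b_1 = 15 − 5 − 10 = 0; torsion from ∂_2 factors > 1: [2]. So H_1 ≅ Z/2Z.
H_2: b_2 = 10 − 10 − 0 = 0; torsion from ∂_3 factors > 1: none. So H_2 ≅ 0.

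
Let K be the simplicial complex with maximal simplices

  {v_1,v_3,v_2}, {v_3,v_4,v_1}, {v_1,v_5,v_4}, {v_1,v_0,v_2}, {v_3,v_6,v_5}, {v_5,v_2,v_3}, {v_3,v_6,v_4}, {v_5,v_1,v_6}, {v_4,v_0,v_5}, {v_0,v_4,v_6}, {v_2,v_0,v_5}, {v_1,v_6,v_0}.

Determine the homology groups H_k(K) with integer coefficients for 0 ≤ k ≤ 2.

H_0 ≅ Z,  H_1 ≅ Z/2,  H_2 = 0.

K has 7 vertices, 18 edges, 12 triangles.
rank ∂_0 = 0, rank ∂_1 = 6 ⇒ b_0 = 7 − 0 − 6 = 1; all invariant factors of ∂_1 are 1 so no torsion. So H_0 ≅ Z.
rank ∂_1 = 6, rank ∂_2 = 12 ⇒ b_1 = 18 − 6 − 12 = 0; ∂_2 has invariant factor(s) [2] giving torsion. So H_1 ≅ Z/2.
rank ∂_2 = 12, rank ∂_3 = 0 ⇒ b_2 = 12 − 12 − 0 = 0. So H_2 ≅ 0.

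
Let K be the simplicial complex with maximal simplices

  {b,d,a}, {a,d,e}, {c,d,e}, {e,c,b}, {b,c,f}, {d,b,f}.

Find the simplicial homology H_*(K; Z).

Take the total order a < b < c < d < e < f on the vertex set. Then K (dimension 2) consists of the simplices:

  0-simplices (6): a, b, c, d, e, f
  1-simplices (12): ab, ad, ae, bc, bd, be, bf, cd, ce, cf, de, df
  2-simplices (6): abd, ade, bce, bcf, bdf, cde

Hence C_0 ≅ Z^6, C_1 ≅ Z^12, C_2 ≅ Z^6.

Boundary ∂_1: C_1 → C_0 maps an edge to its endpoints' difference, ∂[p,q] = q − p. For instance
  ∂bc = c − b.
This gives a 6×12 integer matrix of rank 5; reducing to Smith normal form yields diagonal entries (1,1,1,1,1).

The boundary map ∂_2: C_2 → C_1 maps a triangle to the signed sum of its edges. For instance
  ∂bcf = cf − bf + bc,
  ∂bdf = df − bf + bd.
The resulting 12×6 matrix has rank 6, and its Smith normal form has invariant factors (1,1,1,1,1,1).

Reading off H_k = ker ∂_k / im ∂_{k+1}:

  H_0: rank C_0 − rank ∂_1 = 6 − 5 = 1, and the invariant factors of ∂_1 are all 1, so H_0 = Z.
  H_1: rank ker ∂_1 − rank ∂_2 = (12 − 5) − 6 = 1, and the invariant factors of ∂_2 are all 1, so H_1 = Z.
  H_2: rank ker ∂_2 − rank ∂_3 = (6 − 6) − 0 = 0, and there is no ∂_3, so H_2 = 0.

H_0 = Z,  H_1 = Z,  H_2 = 0.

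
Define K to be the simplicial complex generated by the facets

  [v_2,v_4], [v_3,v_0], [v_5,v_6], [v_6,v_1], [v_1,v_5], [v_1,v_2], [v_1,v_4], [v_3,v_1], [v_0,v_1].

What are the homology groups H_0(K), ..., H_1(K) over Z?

Take the total order v_0 < v_1 < v_2 < v_3 < v_4 < v_5 < v_6 on the vertex set. Then K (dimension 1) consists of the simplices:

  0-simplices (7): [v_0], [v_1], [v_2], [v_3], [v_4], [v_5], [v_6]
  1-simplices (9): [v_0,v_1], [v_0,v_3], [v_1,v_2], [v_1,v_3], [v_1,v_4], [v_1,v_5], [v_1,v_6], [v_2,v_4], [v_5,v_6]

giving chain groups C_0 ≅ Z^7, C_1 ≅ Z^9.

The boundary map ∂_1: C_1 → C_0 sends each edge [p,q] (with p < q) to q − p. For instance
  ∂[v_1,v_3] = [v_3] − [v_1].
The resulting 7×9 matrix has rank 6, and its Smith normal form has invariant factors (1,1,1,1,1,1).

Reading off H_k = ker ∂_k / im ∂_{k+1}:

  H_0: rank C_0 − rank ∂_1 = 7 − 6 = 1, and the invariant factors of ∂_1 are all 1, so H_0 ≅ Z.
  H_1: rank ker ∂_1 − rank ∂_2 = (9 − 6) − 0 = 3, and there is no ∂_2, so H_1 ≅ Z^3.

H_0 = Z,  H_1 = Z^3.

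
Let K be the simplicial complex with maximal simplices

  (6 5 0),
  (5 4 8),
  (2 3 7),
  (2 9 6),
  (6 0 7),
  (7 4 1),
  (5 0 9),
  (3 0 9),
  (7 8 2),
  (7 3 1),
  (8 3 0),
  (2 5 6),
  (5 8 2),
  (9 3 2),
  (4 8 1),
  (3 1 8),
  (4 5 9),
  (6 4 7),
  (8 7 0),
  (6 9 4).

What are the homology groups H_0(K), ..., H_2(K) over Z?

We work with the vertex ordering 0 < 1 < 2 < 3 < 4 < 5 < 6 < 7 < 8 < 9. The simplices of K, each written with vertices in increasing order, are:

  0-simplices (10): [0], [1], [2], [3], [4], [5], [6], [7], [8], [9]
  1-simplices (30): (30 of them)
  2-simplices (20): (20 of them)

Hence C_0 ≅ Z^10, C_1 ≅ Z^30, C_2 ≅ Z^20.

The boundary map ∂_1: C_1 → C_0 sends each edge [p,q] (with p < q) to q − p. For instance
  ∂[5,6] = [6] − [5].
This gives a 10×30 integer matrix of rank 9; reducing to Smith normal form yields diagonal entries (1,1,1,1,1,1,1,1,1).

The boundary map ∂_2: C_2 → C_1 sends each 2-simplex [p,q,r] to [q,r] − [p,r] + [p,q]. For instance
  ∂[0,3,8] = [3,8] − [0,8] + [0,3],
  ∂[1,3,7] = [3,7] − [1,7] + [1,3].
This gives a 30×20 integer matrix of rank 20; reducing to Smith normal form yields diagonal entries (1,1,1,1,1,1,1,1,1,1,1,1,1,1,1,1,1,1,1,2).

Now H_k = ker ∂_k / im ∂_{k+1}, so:

  H_0: rank C_0 − rank ∂_1 = 10 − 9 = 1, and the invariant factors of ∂_1 are all 1, so H_0 ≅ Z.
  H_1: rank ker ∂_1 − rank ∂_2 = (30 − 9) − 20 = 1, and ∂_2 has invariant factor 2 > 1, so H_1 ≅ Z ⊕ Z_2.
  H_2: rank ker ∂_2 − rank ∂_3 = (20 − 20) − 0 = 0, and there is no ∂_3, so H_2 ≅ 0.

As a check, the Euler characteristic is 10 − 30 + 20 = 0, which agrees with 1 − 1 + 0 = 0.
(K is a triangulation of the Klein bottle.)

H_0 = Z,  H_1 = Z ⊕ Z_2,  H_2 = 0.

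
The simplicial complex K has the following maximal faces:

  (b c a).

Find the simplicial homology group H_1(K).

H_1 ≅ 0.

K has 3 vertices, 3 edges, 1 triangle.
rank ∂_1 = 2, rank ∂_2 = 1 ⇒ b_1 = 3 − 2 − 1 = 0; all invariant factors of ∂_2 are 1 so no torsion. So H_1 ≅ 0.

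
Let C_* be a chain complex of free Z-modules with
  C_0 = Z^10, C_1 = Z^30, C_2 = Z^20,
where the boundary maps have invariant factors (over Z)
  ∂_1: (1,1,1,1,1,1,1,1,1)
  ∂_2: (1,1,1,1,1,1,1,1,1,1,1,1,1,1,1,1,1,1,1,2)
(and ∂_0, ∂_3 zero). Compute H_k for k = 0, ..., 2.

H_0: b_0 = 10 − 0 − 9 = 1; torsion from ∂_1 factors > 1: none. So H_0 ≅ Z.
H_1: b_1 = 30 − 9 − 20 = 1; torsion from ∂_2 factors > 1: [2]. So H_1 ≅ Z ⊕ Z/2.
H_2: b_2 = 20 − 20 − 0 = 0; torsion from ∂_3 factors > 1: none. So H_2 ≅ 0.

H_0 ≅ Z,  H_1 ≅ Z ⊕ Z/2,  H_2 = 0.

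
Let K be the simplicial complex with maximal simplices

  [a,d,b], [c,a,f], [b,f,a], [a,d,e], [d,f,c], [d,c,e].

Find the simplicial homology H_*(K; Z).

Take the total order a < b < c < d < e < f on the vertex set. Then K (dimension 2) consists of the simplices:

  0-simplices (6): a, b, c, d, e, f
  1-simplices (12): ab, ac, ad, ae, af, bd, bf, cd, ce, cf, de, df
  2-simplices (6): abd, abf, acf, ade, cde, cdf

giving chain groups C_0 ≅ Z^6, C_1 ≅ Z^12, C_2 ≅ Z^6.

The boundary map ∂_1: C_1 → C_0 is given by ∂[p,q] = [q] − [p]. For instance
  ∂df = f − d.
As a 6×12 matrix over Z this has rank 5, with invariant factors (1,1,1,1,1).

Boundary ∂_2: C_2 → C_1 sends each 2-simplex [p,q,r] to [q,r] − [p,r] + [p,q]. For instance
  ∂cdf = df − cf + cd,
  ∂abf = bf − af + ab.
The 12×6 boundary matrix has rank 6 and Smith normal form diag(1,1,1,1,1,1).

Now H_k = ker ∂_k / im ∂_{k+1}, so:

  H_0: rank C_0 − rank ∂_1 = 6 − 5 = 1, and the invariant factors of ∂_1 are all 1, so H_0 = Z.
  H_1: rank ker ∂_1 − rank ∂_2 = (12 − 5) − 6 = 1, and the invariant factors of ∂_2 are all 1, so H_1 = Z.
  H_2: rank ker ∂_2 − rank ∂_3 = (6 − 6) − 0 = 0, and there is no ∂_3, so H_2 = 0.

(K is a triangulation of the cylinder S^1 x I.)

H_0 = Z,  H_1 = Z,  H_2 = 0.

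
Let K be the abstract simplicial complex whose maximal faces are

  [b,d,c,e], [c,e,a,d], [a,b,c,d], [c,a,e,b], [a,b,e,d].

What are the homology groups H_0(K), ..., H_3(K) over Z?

H_0 ≅ Z,  H_1 = 0,  H_2 = 0,  H_3 ≅ Z.

Fix the vertex order a < b < c < d < e and write every simplex with vertices in increasing order. Then dim K = 3 and the simplices of K are:

  0-simplices (5): a, b, c, d, e
  1-simplices (10): ab, ac, ad, ae, bc, bd, be, cd, ce, de
  2-simplices (10): abc, abd, abe, acd, ace, ade, bcd, bce, bde, cde
  3-simplices (5): abcd, abce, abde, acde, bcde

Hence C_0 ≅ Z^5, C_1 ≅ Z^10, C_2 ≅ Z^10, C_3 ≅ Z^5.

Boundary ∂_1: C_1 → C_0 sends each edge [p,q] (with p < q) to q − p. For instance
  ∂de = e − d.
The 5×10 boundary matrix has rank 4 and Smith normal form diag(1,1,1,1).

The boundary map ∂_2: C_2 → C_1 maps a triangle to the signed sum of its edges. For instance
  ∂acd = cd − ad + ac,
  ∂bce = ce − be + bc.
The 10×10 boundary matrix has rank 6 and Smith normal form diag(1,1,1,1,1,1).

∂_3: C_3 → C_2 sends each 3-simplex σ to the alternating sum Σ_i (−1)^i (σ with its i-th vertex removed). For instance
  ∂acde = cde − ade + ace − acd,
  ∂bcde = cde − bde + bce − bcd.
The 10×5 boundary matrix has rank 4 and Smith normal form diag(1,1,1,1).

Computing H_k = (kernel of ∂_k) / (image of ∂_{k+1}):

  H_0: rank C_0 − rank ∂_1 = 5 − 4 = 1, and the invariant factors of ∂_1 are all 1, so H_0 = Z.
  H_1: rank ker ∂_1 − rank ∂_2 = (10 − 4) − 6 = 0, and the invariant factors of ∂_2 are all 1, so H_1 = 0.
  H_2: rank ker ∂_2 − rank ∂_3 = (10 − 6) − 4 = 0, and the invariant factors of ∂_3 are all 1, so H_2 = 0.
  H_3: rank ker ∂_3 − rank ∂_4 = (5 − 4) − 0 = 1, and there is no ∂_4, so H_3 = Z.

As a check, the Euler characteristic is 5 − 10 + 10 − 5 = 0, which agrees with 1 − 0 + 0 − 1 = 0.
(K is a triangulation of the 3-sphere S^3.)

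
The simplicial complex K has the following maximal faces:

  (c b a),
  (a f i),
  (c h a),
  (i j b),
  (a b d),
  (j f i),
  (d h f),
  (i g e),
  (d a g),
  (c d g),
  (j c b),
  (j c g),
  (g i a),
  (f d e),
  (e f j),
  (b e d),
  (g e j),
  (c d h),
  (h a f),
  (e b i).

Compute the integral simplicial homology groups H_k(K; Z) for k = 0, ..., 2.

Order the vertices as a < b < c < d < e < f < g < h < i < j. Listing each simplex with vertices in this order, K has dimension 2 with simplices:

  0-simplices (10): a, b, c, d, e, f, g, h, i, j
  1-simplices (30): ab, ac, ad, af, ag, ah, ai, bc, bd, be, bi, bj, cd, cg, ch, cj, de, df, dg, dh, ef, eg, ei, ej, fh, fi, fj, gi, gj, ij
  2-simplices (20): abc, abd, ach, adg, afh, afi, agi, bcj, bde, bei, bij, cdg, cdh, cgj, def, dfh, efj, egi, egj, fij

giving chain groups C_0 ≅ Z^10, C_1 ≅ Z^30, C_2 ≅ Z^20.

The boundary map ∂_1: C_1 → C_0 maps an edge to its endpoints' difference, ∂[p,q] = q − p.
The 10×30 boundary matrix has rank 9 and Smith normal form diag(1,1,1,1,1,1,1,1,1).

∂_2: C_2 → C_1 maps a triangle to the signed sum of its edges. For instance
  ∂def = ef − df + de,
  ∂egi = gi − ei + eg.
This gives a 30×20 integer matrix of rank 20; reducing to Smith normal form yields diagonal entries (1,1,1,1,1,1,1,1,1,1,1,1,1,1,1,1,1,1,1,2).

Reading off H_k = ker ∂_k / im ∂_{k+1}:

  H_0: rank C_0 − rank ∂_1 = 10 − 9 = 1, and the invariant factors of ∂_1 are all 1, so H_0 ≅ Z.
  H_1: rank ker ∂_1 − rank ∂_2 = (30 − 9) − 20 = 1, and ∂_2 has invariant factor 2 > 1, so H_1 ≅ Z ⊕ Z/2.
  H_2: rank ker ∂_2 − rank ∂_3 = (20 − 20) − 0 = 0, and there is no ∂_3, so H_2 ≅ 0.

(K is a triangulation of the Klein bottle.)

H_0 ≅ Z,  H_1 ≅ Z ⊕ Z/2,  H_2 = 0.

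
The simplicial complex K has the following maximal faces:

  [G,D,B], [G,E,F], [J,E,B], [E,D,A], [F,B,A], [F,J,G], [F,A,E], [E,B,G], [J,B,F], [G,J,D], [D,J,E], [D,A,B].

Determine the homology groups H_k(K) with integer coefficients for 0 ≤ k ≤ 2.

H_0 = Z,  H_1 = Z/2Z,  H_2 = 0.

Fix the vertex order A < B < D < E < F < G < J and write every simplex with vertices in increasing order. Then dim K = 2 and the simplices of K are:

  0-simplices (7): A, B, D, E, F, G, J
  1-simplices (18): AB, AD, AE, AF, BD, BE, BF, BG, BJ, DE, DG, DJ, EF, EG, EJ, FG, FJ, GJ
  2-simplices (12): ABD, ABF, ADE, AEF, BDG, BEG, BEJ, BFJ, DEJ, DGJ, EFG, FGJ

so the chain groups are C_0 ≅ Z^7, C_1 ≅ Z^18, C_2 ≅ Z^12.

∂_1: C_1 → C_0 sends each edge [p,q] (with p < q) to q − p.
This gives a 7×18 integer matrix of rank 6; reducing to Smith normal form yields diagonal entries (1,1,1,1,1,1).

Boundary ∂_2: C_2 → C_1 sends each 2-simplex [p,q,r] to [q,r] − [p,r] + [p,q]. For instance
  ∂ABF = BF − AF + AB,
  ∂ABD = BD − AD + AB.
This gives a 18×12 integer matrix of rank 12; reducing to Smith normal form yields diagonal entries (1,1,1,1,1,1,1,1,1,1,1,2).

Reading off H_k = ker ∂_k / im ∂_{k+1}:

  H_0: rank C_0 − rank ∂_1 = 7 − 6 = 1, and the invariant factors of ∂_1 are all 1, so H_0 ≅ Z.
  H_1: rank ker ∂_1 − rank ∂_2 = (18 − 6) − 12 = 0, and ∂_2 has invariant factor 2 > 1, so H_1 ≅ Z/2Z.
  H_2: rank ker ∂_2 − rank ∂_3 = (12 − 12) − 0 = 0, and there is no ∂_3, so H_2 ≅ 0.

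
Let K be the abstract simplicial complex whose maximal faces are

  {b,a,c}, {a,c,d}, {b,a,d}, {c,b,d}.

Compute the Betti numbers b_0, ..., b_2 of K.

Order the vertices as a < b < c < d. Listing each simplex with vertices in this order, K has dimension 2 with simplices:

  0-simplices (4): a, b, c, d
  1-simplices (6): ab, ac, ad, bc, bd, cd
  2-simplices (4): abc, abd, acd, bcd

so the chain groups are C_0 ≅ Z^4, C_1 ≅ Z^6, C_2 ≅ Z^4.

∂_1: C_1 → C_0 maps an edge to its endpoints' difference, ∂[p,q] = q − p.
The resulting 4×6 matrix has rank 3, and its Smith normal form has invariant factors (1,1,1).

∂_2: C_2 → C_1 sends each 2-simplex [p,q,r] to [q,r] − [p,r] + [p,q]. For instance
  ∂abd = bd − ad + ab,
  ∂bcd = cd − bd + bc.
The 6×4 boundary matrix has rank 3 and Smith normal form diag(1,1,1).

Computing H_k = (kernel of ∂_k) / (image of ∂_{k+1}):

  H_0: rank C_0 − rank ∂_1 = 4 − 3 = 1, and the invariant factors of ∂_1 are all 1, so H_0 ≅ Z.
  H_1: rank ker ∂_1 − rank ∂_2 = (6 − 3) − 3 = 0, and the invariant factors of ∂_2 are all 1, so H_1 ≅ 0.
  H_2: rank ker ∂_2 − rank ∂_3 = (4 − 3) − 0 = 1, and there is no ∂_3, so H_2 ≅ Z.

Hence the Betti numbers are b_0 = 1, b_1 = 0, b_2 = 1.

b_0 = 1, b_1 = 0, b_2 = 1.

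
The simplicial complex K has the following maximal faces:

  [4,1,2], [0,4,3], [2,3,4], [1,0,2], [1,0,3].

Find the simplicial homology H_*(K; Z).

H_0 = Z,  H_1 = Z,  H_2 = 0.

Fix the vertex order 0 < 1 < 2 < 3 < 4 and write every simplex with vertices in increasing order. Then dim K = 2 and the simplices of K are:

  0-simplices (5): [0], [1], [2], [3], [4]
  1-simplices (10): [0,1], [0,2], [0,3], [0,4], [1,2], [1,3], [1,4], [2,3], [2,4], [3,4]
  2-simplices (5): [0,1,2], [0,1,3], [0,3,4], [1,2,4], [2,3,4]

giving chain groups C_0 ≅ Z^5, C_1 ≅ Z^10, C_2 ≅ Z^5.

Boundary ∂_1: C_1 → C_0 sends each edge [p,q] (with p < q) to q − p.
The resulting 5×10 matrix has rank 4, and its Smith normal form has invariant factors (1,1,1,1).

The boundary map ∂_2: C_2 → C_1 acts by ∂[p,q,r] = [q,r] − [p,r] + [p,q]. For instance
  ∂[0,3,4] = [3,4] − [0,4] + [0,3],
  ∂[1,2,4] = [2,4] − [1,4] + [1,2].
As a 10×5 matrix over Z this has rank 5, with invariant factors (1,1,1,1,1).

Computing H_k = (kernel of ∂_k) / (image of ∂_{k+1}):

  H_0: rank C_0 − rank ∂_1 = 5 − 4 = 1, and the invariant factors of ∂_1 are all 1, so H_0 = Z.
  H_1: rank ker ∂_1 − rank ∂_2 = (10 − 4) − 5 = 1, and the invariant factors of ∂_2 are all 1, so H_1 = Z.
  H_2: rank ker ∂_2 − rank ∂_3 = (5 − 5) − 0 = 0, and there is no ∂_3, so H_2 = 0.

As a check, the Euler characteristic is 5 − 10 + 5 = 0, which agrees with 1 − 1 + 0 = 0.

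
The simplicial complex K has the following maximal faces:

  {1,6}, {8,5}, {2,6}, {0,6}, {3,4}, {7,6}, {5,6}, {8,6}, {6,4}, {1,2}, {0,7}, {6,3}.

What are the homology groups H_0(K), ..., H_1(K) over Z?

H_0 ≅ Z,  H_1 ≅ Z^4.

Take the total order 0 < 1 < 2 < 3 < 4 < 5 < 6 < 7 < 8 on the vertex set. Then K (dimension 1) consists of the simplices:

  0-simplices (9): [0], [1], [2], [3], [4], [5], [6], [7], [8]
  1-simplices (12): [0,6], [0,7], [1,2], [1,6], [2,6], [3,4], [3,6], [4,6], [5,6], [5,8], [6,7], [6,8]

so the chain groups are C_0 ≅ Z^9, C_1 ≅ Z^12.

Boundary ∂_1: C_1 → C_0 is given by ∂[p,q] = [q] − [p]. For instance
  ∂[1,6] = [6] − [1].
As a 9×12 matrix over Z this has rank 8, with invariant factors (1,1,1,1,1,1,1,1).

Reading off H_k = ker ∂_k / im ∂_{k+1}:

  H_0: rank C_0 − rank ∂_1 = 9 − 8 = 1, and the invariant factors of ∂_1 are all 1, so H_0 = Z.
  H_1: rank ker ∂_1 − rank ∂_2 = (12 − 8) − 0 = 4, and there is no ∂_2, so H_1 = Z^4.

As a check, the Euler characteristic is 9 − 12 = -3, which agrees with 1 − 4 = -3.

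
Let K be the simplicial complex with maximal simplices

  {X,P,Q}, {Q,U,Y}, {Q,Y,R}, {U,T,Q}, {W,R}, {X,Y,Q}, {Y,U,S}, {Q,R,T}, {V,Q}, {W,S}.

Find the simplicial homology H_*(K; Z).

We work with the vertex ordering P < Q < R < S < T < U < V < W < X < Y. The simplices of K, each written with vertices in increasing order, are:

  0-simplices (10): P, Q, R, S, T, U, V, W, X, Y
  1-simplices (17): PQ, PX, QR, QT, QU, QV, QX, QY, RT, RW, RY, SU, SW, SY, TU, UY, XY
  2-simplices (7): PQX, QRT, QRY, QTU, QUY, QXY, SUY

giving chain groups C_0 ≅ Z^10, C_1 ≅ Z^17, C_2 ≅ Z^7.

Boundary ∂_1: C_1 → C_0 sends each edge [p,q] (with p < q) to q − p. For instance
  ∂QY = Y − Q.
The resulting 10×17 matrix has rank 9, and its Smith normal form has invariant factors (1,1,1,1,1,1,1,1,1).

∂_2: C_2 → C_1 maps a triangle to the signed sum of its edges. For instance
  ∂QXY = XY − QY + QX,
  ∂PQX = QX − PX + PQ.
The resulting 17×7 matrix has rank 7, and its Smith normal form has invariant factors (1,1,1,1,1,1,1).

Now H_k = ker ∂_k / im ∂_{k+1}, so:

  H_0: rank C_0 − rank ∂_1 = 10 − 9 = 1, and the invariant factors of ∂_1 are all 1, so H_0 ≅ Z.
  H_1: rank ker ∂_1 − rank ∂_2 = (17 − 9) − 7 = 1, and the invariant factors of ∂_2 are all 1, so H_1 ≅ Z.
  H_2: rank ker ∂_2 − rank ∂_3 = (7 − 7) − 0 = 0, and there is no ∂_3, so H_2 ≅ 0.

H_0 ≅ Z,  H_1 ≅ Z,  H_2 = 0.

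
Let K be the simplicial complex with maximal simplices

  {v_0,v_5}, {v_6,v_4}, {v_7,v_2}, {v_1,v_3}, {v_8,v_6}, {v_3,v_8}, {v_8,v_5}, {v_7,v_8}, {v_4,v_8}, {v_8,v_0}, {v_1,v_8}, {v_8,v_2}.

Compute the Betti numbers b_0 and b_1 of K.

b_0 = 1, b_1 = 4.

Take the total order v_0 < v_1 < v_2 < v_3 < v_4 < v_5 < v_6 < v_7 < v_8 on the vertex set. Then K (dimension 1) consists of the simplices:

  0-simplices (9): [v_0], [v_1], [v_2], [v_3], [v_4], [v_5], [v_6], [v_7], [v_8]
  1-simplices (12): [v_0,v_5], [v_0,v_8], [v_1,v_3], [v_1,v_8], [v_2,v_7], [v_2,v_8], [v_3,v_8], [v_4,v_6], [v_4,v_8], [v_5,v_8], [v_6,v_8], [v_7,v_8]

giving chain groups C_0 ≅ Z^9, C_1 ≅ Z^12.

∂_1: C_1 → C_0 sends each edge [p,q] (with p < q) to q − p. For instance
  ∂[v_2,v_7] = [v_7] − [v_2].
The 9×12 boundary matrix has rank 8 and Smith normal form diag(1,1,1,1,1,1,1,1).

Computing H_k = (kernel of ∂_k) / (image of ∂_{k+1}):

  H_0: rank C_0 − rank ∂_1 = 9 − 8 = 1, and the invariant factors of ∂_1 are all 1, so H_0 ≅ Z.
  H_1: rank ker ∂_1 − rank ∂_2 = (12 − 8) − 0 = 4, and there is no ∂_2, so H_1 ≅ Z^4.

Hence the Betti numbers are b_0 = 1, b_1 = 4.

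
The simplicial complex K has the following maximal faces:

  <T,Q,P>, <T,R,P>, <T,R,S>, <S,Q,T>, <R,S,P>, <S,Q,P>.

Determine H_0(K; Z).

H_0 = Z.

Fix the vertex order P < Q < R < S < T and write every simplex with vertices in increasing order. Then dim K = 2 and the simplices of K are:

  0-simplices (5): P, Q, R, S, T
  1-simplices (9): PQ, PR, PS, PT, QS, QT, RS, RT, ST
  2-simplices (6): PQS, PQT, PRS, PRT, QST, RST

Hence C_0 ≅ Z^5, C_1 ≅ Z^9, C_2 ≅ Z^6.

The boundary map ∂_1: C_1 → C_0 is given by ∂[p,q] = [q] − [p]. For instance
  ∂RS = S − R.
This gives a 5×9 integer matrix of rank 4; reducing to Smith normal form yields diagonal entries (1,1,1,1).

The boundary map ∂_2: C_2 → C_1 acts by ∂[p,q,r] = [q,r] − [p,r] + [p,q]. For instance
  ∂PRT = RT − PT + PR,
  ∂PQS = QS − PS + PQ.
This gives a 9×6 integer matrix of rank 5; reducing to Smith normal form yields diagonal entries (1,1,1,1,1).

Reading off H_k = ker ∂_k / im ∂_{k+1}:

  H_0: rank C_0 − rank ∂_1 = 5 − 4 = 1, and the invariant factors of ∂_1 are all 1, so H_0 = Z.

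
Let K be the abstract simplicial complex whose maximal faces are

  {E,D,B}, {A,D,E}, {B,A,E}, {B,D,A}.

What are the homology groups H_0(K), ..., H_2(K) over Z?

We work with the vertex ordering A < B < D < E. The simplices of K, each written with vertices in increasing order, are:

  0-simplices (4): A, B, D, E
  1-simplices (6): AB, AD, AE, BD, BE, DE
  2-simplices (4): ABD, ABE, ADE, BDE

so the chain groups are C_0 ≅ Z^4, C_1 ≅ Z^6, C_2 ≅ Z^4.

∂_1: C_1 → C_0 is given by ∂[p,q] = [q] − [p].
The resulting 4×6 matrix has rank 3, and its Smith normal form has invariant factors (1,1,1).

Boundary ∂_2: C_2 → C_1 sends each 2-simplex [p,q,r] to [q,r] − [p,r] + [p,q]. For instance
  ∂BDE = DE − BE + BD,
  ∂ADE = DE − AE + AD.
This gives a 6×4 integer matrix of rank 3; reducing to Smith normal form yields diagonal entries (1,1,1).

Reading off H_k = ker ∂_k / im ∂_{k+1}:

  H_0: rank C_0 − rank ∂_1 = 4 − 3 = 1, and the invariant factors of ∂_1 are all 1, so H_0 ≅ Z.
  H_1: rank ker ∂_1 − rank ∂_2 = (6 − 3) − 3 = 0, and the invariant factors of ∂_2 are all 1, so H_1 ≅ 0.
  H_2: rank ker ∂_2 − rank ∂_3 = (4 − 3) − 0 = 1, and there is no ∂_3, so H_2 ≅ Z.

As a check, the Euler characteristic is 4 − 6 + 4 = 2, which agrees with 1 − 0 + 1 = 2.
(K is a triangulation of the 2-sphere S^2.)

H_0 = Z,  H_1 = 0,  H_2 = Z.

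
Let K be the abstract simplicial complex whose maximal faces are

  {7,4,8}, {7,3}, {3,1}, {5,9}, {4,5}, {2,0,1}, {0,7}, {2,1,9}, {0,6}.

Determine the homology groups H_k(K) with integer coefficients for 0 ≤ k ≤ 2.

H_0 ≅ Z,  H_1 ≅ Z^2,  H_2 = 0.

Take the total order 0 < 1 < 2 < 3 < 4 < 5 < 6 < 7 < 8 < 9 on the vertex set. Then K (dimension 2) consists of the simplices:

  0-simplices (10): [0], [1], [2], [3], [4], [5], [6], [7], [8], [9]
  1-simplices (14): [0,1], [0,2], [0,6], [0,7], [1,2], [1,3], [1,9], [2,9], [3,7], [4,5], [4,7], [4,8], [5,9], [7,8]
  2-simplices (3): [0,1,2], [1,2,9], [4,7,8]

Hence C_0 ≅ Z^10, C_1 ≅ Z^14, C_2 ≅ Z^3.

The boundary map ∂_1: C_1 → C_0 is given by ∂[p,q] = [q] − [p]. For instance
  ∂[0,1] = [1] − [0].
This gives a 10×14 integer matrix of rank 9; reducing to Smith normal form yields diagonal entries (1,1,1,1,1,1,1,1,1).

The boundary map ∂_2: C_2 → C_1 acts by ∂[p,q,r] = [q,r] − [p,r] + [p,q]. For instance
  ∂[1,2,9] = [2,9] − [1,9] + [1,2],
  ∂[4,7,8] = [7,8] − [4,8] + [4,7].
The resulting 14×3 matrix has rank 3, and its Smith normal form has invariant factors (1,1,1).

Reading off H_k = ker ∂_k / im ∂_{k+1}:

  H_0: rank C_0 − rank ∂_1 = 10 − 9 = 1, and the invariant factors of ∂_1 are all 1, so H_0 ≅ Z.
  H_1: rank ker ∂_1 − rank ∂_2 = (14 − 9) − 3 = 2, and the invariant factors of ∂_2 are all 1, so H_1 ≅ Z^2.
  H_2: rank ker ∂_2 − rank ∂_3 = (3 − 3) − 0 = 0, and there is no ∂_3, so H_2 ≅ 0.

As a check, the Euler characteristic is 10 − 14 + 3 = -1, which agrees with 1 − 2 + 0 = -1.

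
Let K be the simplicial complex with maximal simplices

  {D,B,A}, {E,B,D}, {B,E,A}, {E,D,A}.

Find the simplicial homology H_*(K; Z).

H_0 = Z,  H_1 = 0,  H_2 = Z.

Order the vertices as A < B < D < E. Listing each simplex with vertices in this order, K has dimension 2 with simplices:

  0-simplices (4): A, B, D, E
  1-simplices (6): AB, AD, AE, BD, BE, DE
  2-simplices (4): ABD, ABE, ADE, BDE

Hence C_0 ≅ Z^4, C_1 ≅ Z^6, C_2 ≅ Z^4.

The boundary map ∂_1: C_1 → C_0 sends each edge [p,q] (with p < q) to q − p. For instance
  ∂BE = E − B.
The resulting 4×6 matrix has rank 3, and its Smith normal form has invariant factors (1,1,1).

The boundary map ∂_2: C_2 → C_1 maps a triangle to the signed sum of its edges. For instance
  ∂BDE = DE − BE + BD,
  ∂ADE = DE − AE + AD.
As a 6×4 matrix over Z this has rank 3, with invariant factors (1,1,1).

Reading off H_k = ker ∂_k / im ∂_{k+1}:

  H_0: rank C_0 − rank ∂_1 = 4 − 3 = 1, and the invariant factors of ∂_1 are all 1, so H_0 ≅ Z.
  H_1: rank ker ∂_1 − rank ∂_2 = (6 − 3) − 3 = 0, and the invariant factors of ∂_2 are all 1, so H_1 ≅ 0.
  H_2: rank ker ∂_2 − rank ∂_3 = (4 − 3) − 0 = 1, and there is no ∂_3, so H_2 ≅ Z.

As a check, the Euler characteristic is 4 − 6 + 4 = 2, which agrees with 1 − 0 + 1 = 2.
(K is a triangulation of the 2-sphere S^2.)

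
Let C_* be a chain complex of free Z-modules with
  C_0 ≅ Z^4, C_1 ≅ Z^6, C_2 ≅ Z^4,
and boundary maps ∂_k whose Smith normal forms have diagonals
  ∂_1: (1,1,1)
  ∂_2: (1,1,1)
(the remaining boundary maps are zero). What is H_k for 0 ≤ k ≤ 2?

H_0: b_0 = 4 − 0 − 3 = 1; torsion from ∂_1 factors > 1: none. So H_0 = Z.
H_1: b_1 = 6 − 3 − 3 = 0; torsion from ∂_2 factors > 1: none. So H_1 = 0.
H_2: b_2 = 4 − 3 − 0 = 1; torsion from ∂_3 factors > 1: none. So H_2 = Z.

H_0 = Z,  H_1 = 0,  H_2 = Z.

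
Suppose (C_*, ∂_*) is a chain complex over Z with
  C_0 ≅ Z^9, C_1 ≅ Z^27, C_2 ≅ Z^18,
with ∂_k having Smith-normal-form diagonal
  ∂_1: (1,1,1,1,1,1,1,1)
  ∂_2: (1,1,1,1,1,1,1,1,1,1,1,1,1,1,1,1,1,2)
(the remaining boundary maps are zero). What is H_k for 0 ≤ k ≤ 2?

H_0 ≅ Z,  H_1 ≅ Z ⊕ Z_2,  H_2 = 0.

H_0: b_0 = 9 − 0 − 8 = 1; torsion from ∂_1 factors > 1: none. So H_0 ≅ Z.
H_1: b_1 = 27 − 8 − 18 = 1; torsion from ∂_2 factors > 1: [2]. So H_1 ≅ Z ⊕ Z_2.
H_2: b_2 = 18 − 18 − 0 = 0; torsion from ∂_3 factors > 1: none. So H_2 ≅ 0.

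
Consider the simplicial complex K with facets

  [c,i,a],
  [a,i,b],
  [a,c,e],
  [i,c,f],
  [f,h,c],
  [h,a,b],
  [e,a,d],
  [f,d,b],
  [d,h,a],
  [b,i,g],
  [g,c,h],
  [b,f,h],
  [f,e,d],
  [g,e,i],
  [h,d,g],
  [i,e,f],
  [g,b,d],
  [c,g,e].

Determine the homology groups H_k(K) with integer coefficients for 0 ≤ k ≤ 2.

Fix the vertex order a < b < c < d < e < f < g < h < i and write every simplex with vertices in increasing order. Then dim K = 2 and the simplices of K are:

  0-simplices (9): a, b, c, d, e, f, g, h, i
  1-simplices (27): ab, ac, ad, ae, ah, ai, bd, bf, bg, bh, bi, ce, cf, cg, ch, ci, de, df, dg, dh, ef, eg, ei, fh, fi, gh, gi
  2-simplices (18): abh, abi, ace, aci, ade, adh, bdf, bdg, bfh, bgi, ceg, cfh, cfi, cgh, def, dgh, efi, egi

giving chain groups C_0 ≅ Z^9, C_1 ≅ Z^27, C_2 ≅ Z^18.

∂_1: C_1 → C_0 is given by ∂[p,q] = [q] − [p]. For instance
  ∂bi = i − b.
As a 9×27 matrix over Z this has rank 8, with invariant factors (1,1,1,1,1,1,1,1).

Boundary ∂_2: C_2 → C_1 sends each 2-simplex [p,q,r] to [q,r] − [p,r] + [p,q]. For instance
  ∂dgh = gh − dh + dg,
  ∂bdf = df − bf + bd.
The resulting 27×18 matrix has rank 18, and its Smith normal form has invariant factors (1,1,1,1,1,1,1,1,1,1,1,1,1,1,1,1,1,2).

Reading off H_k = ker ∂_k / im ∂_{k+1}:

  H_0: rank C_0 − rank ∂_1 = 9 − 8 = 1, and the invariant factors of ∂_1 are all 1, so H_0 = Z.
  H_1: rank ker ∂_1 − rank ∂_2 = (27 − 8) − 18 = 1, and ∂_2 has invariant factor 2 > 1, so H_1 = Z × Z/2.
  H_2: rank ker ∂_2 − rank ∂_3 = (18 − 18) − 0 = 0, and there is no ∂_3, so H_2 = 0.

H_0 ≅ Z,  H_1 ≅ Z × Z/2,  H_2 = 0.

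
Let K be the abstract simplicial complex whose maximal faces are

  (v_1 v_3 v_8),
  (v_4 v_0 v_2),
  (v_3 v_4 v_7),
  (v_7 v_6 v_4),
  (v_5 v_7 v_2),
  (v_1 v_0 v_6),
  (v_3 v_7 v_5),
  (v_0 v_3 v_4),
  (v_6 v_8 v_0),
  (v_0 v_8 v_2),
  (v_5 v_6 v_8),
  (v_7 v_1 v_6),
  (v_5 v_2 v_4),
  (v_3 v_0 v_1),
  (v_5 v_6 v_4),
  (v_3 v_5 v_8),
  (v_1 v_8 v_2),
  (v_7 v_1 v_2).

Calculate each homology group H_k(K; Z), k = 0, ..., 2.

We work with the vertex ordering v_0 < v_1 < v_2 < v_3 < v_4 < v_5 < v_6 < v_7 < v_8. The simplices of K, each written with vertices in increasing order, are:

  0-simplices (9): [v_0], [v_1], [v_2], [v_3], [v_4], [v_5], [v_6], [v_7], [v_8]
  1-simplices (27): (27 of them)
  2-simplices (18): (18 of them)

so the chain groups are C_0 ≅ Z^9, C_1 ≅ Z^27, C_2 ≅ Z^18.

Boundary ∂_1: C_1 → C_0 sends each edge [p,q] (with p < q) to q − p.
As a 9×27 matrix over Z this has rank 8, with invariant factors (1,1,1,1,1,1,1,1).

Boundary ∂_2: C_2 → C_1 acts by ∂[p,q,r] = [q,r] − [p,r] + [p,q]. For instance
  ∂[v_0,v_3,v_4] = [v_3,v_4] − [v_0,v_4] + [v_0,v_3],
  ∂[v_1,v_3,v_8] = [v_3,v_8] − [v_1,v_8] + [v_1,v_3].
As a 27×18 matrix over Z this has rank 18, with invariant factors (1,1,1,1,1,1,1,1,1,1,1,1,1,1,1,1,1,2).

Reading off H_k = ker ∂_k / im ∂_{k+1}:

  H_0: rank C_0 − rank ∂_1 = 9 − 8 = 1, and the invariant factors of ∂_1 are all 1, so H_0 ≅ Z.
  H_1: rank ker ∂_1 − rank ∂_2 = (27 − 8) − 18 = 1, and ∂_2 has invariant factor 2 > 1, so H_1 ≅ Z ⊕ Z/2.
  H_2: rank ker ∂_2 − rank ∂_3 = (18 − 18) − 0 = 0, and there is no ∂_3, so H_2 ≅ 0.

As a check, the Euler characteristic is 9 − 27 + 18 = 0, which agrees with 1 − 1 + 0 = 0.
(K is a triangulation of the Klein bottle.)

H_0 ≅ Z,  H_1 ≅ Z ⊕ Z/2,  H_2 = 0.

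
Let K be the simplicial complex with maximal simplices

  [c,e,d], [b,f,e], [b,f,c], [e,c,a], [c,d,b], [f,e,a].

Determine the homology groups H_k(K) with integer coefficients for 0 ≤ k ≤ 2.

H_0 = Z,  H_1 = Z,  H_2 = 0.

Take the total order a < b < c < d < e < f on the vertex set. Then K (dimension 2) consists of the simplices:

  0-simplices (6): a, b, c, d, e, f
  1-simplices (12): ac, ae, af, bc, bd, be, bf, cd, ce, cf, de, ef
  2-simplices (6): ace, aef, bcd, bcf, bef, cde

so the chain groups are C_0 ≅ Z^6, C_1 ≅ Z^12, C_2 ≅ Z^6.

Boundary ∂_1: C_1 → C_0 sends each edge [p,q] (with p < q) to q − p. For instance
  ∂ef = f − e.
The resulting 6×12 matrix has rank 5, and its Smith normal form has invariant factors (1,1,1,1,1).

∂_2: C_2 → C_1 acts by ∂[p,q,r] = [q,r] − [p,r] + [p,q]. For instance
  ∂bef = ef − bf + be,
  ∂bcf = cf − bf + bc.
As a 12×6 matrix over Z this has rank 6, with invariant factors (1,1,1,1,1,1).

Now H_k = ker ∂_k / im ∂_{k+1}, so:

  H_0: rank C_0 − rank ∂_1 = 6 − 5 = 1, and the invariant factors of ∂_1 are all 1, so H_0 ≅ Z.
  H_1: rank ker ∂_1 − rank ∂_2 = (12 − 5) − 6 = 1, and the invariant factors of ∂_2 are all 1, so H_1 ≅ Z.
  H_2: rank ker ∂_2 − rank ∂_3 = (6 − 6) − 0 = 0, and there is no ∂_3, so H_2 ≅ 0.

As a check, the Euler characteristic is 6 − 12 + 6 = 0, which agrees with 1 − 1 + 0 = 0.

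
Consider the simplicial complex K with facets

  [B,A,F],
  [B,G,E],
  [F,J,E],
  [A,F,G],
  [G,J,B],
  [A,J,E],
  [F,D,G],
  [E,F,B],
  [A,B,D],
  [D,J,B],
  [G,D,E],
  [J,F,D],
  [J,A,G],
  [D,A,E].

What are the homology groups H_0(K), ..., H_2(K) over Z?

H_0 = Z,  H_1 = Z^2,  H_2 = Z.

K has 7 vertices, 21 edges, 14 triangles.
rank ∂_0 = 0, rank ∂_1 = 6 ⇒ b_0 = 7 − 0 − 6 = 1; all invariant factors of ∂_1 are 1 so no torsion. So H_0 ≅ Z.
rank ∂_1 = 6, rank ∂_2 = 13 ⇒ b_1 = 21 − 6 − 13 = 2; all invariant factors of ∂_2 are 1 so no torsion. So H_1 ≅ Z^2.
rank ∂_2 = 13, rank ∂_3 = 0 ⇒ b_2 = 14 − 13 − 0 = 1. So H_2 ≅ Z.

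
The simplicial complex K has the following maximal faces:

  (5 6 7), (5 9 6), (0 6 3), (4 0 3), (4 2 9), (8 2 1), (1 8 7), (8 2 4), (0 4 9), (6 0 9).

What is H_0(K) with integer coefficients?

Order the vertices as 0 < 1 < 2 < 3 < 4 < 5 < 6 < 7 < 8 < 9. Listing each simplex with vertices in this order, K has dimension 2 with simplices:

  0-simplices (10): [0], [1], [2], [3], [4], [5], [6], [7], [8], [9]
  1-simplices (20): [0,3], [0,4], [0,6], [0,9], [1,2], [1,7], [1,8], [2,4], [2,8], [2,9], [3,4], [3,6], [4,8], [4,9], [5,6], [5,7], [5,9], [6,7], [6,9], [7,8]
  2-simplices (10): [0,3,4], [0,3,6], [0,4,9], [0,6,9], [1,2,8], [1,7,8], [2,4,8], [2,4,9], [5,6,7], [5,6,9]

giving chain groups C_0 ≅ Z^10, C_1 ≅ Z^20, C_2 ≅ Z^10.

The boundary map ∂_1: C_1 → C_0 is given by ∂[p,q] = [q] − [p].
The 10×20 boundary matrix has rank 9 and Smith normal form diag(1,1,1,1,1,1,1,1,1).

∂_2: C_2 → C_1 acts by ∂[p,q,r] = [q,r] − [p,r] + [p,q]. For instance
  ∂[2,4,8] = [4,8] − [2,8] + [2,4],
  ∂[5,6,9] = [6,9] − [5,9] + [5,6].
As a 20×10 matrix over Z this has rank 10, with invariant factors (1,1,1,1,1,1,1,1,1,1).

Computing H_k = (kernel of ∂_k) / (image of ∂_{k+1}):

  H_0: rank C_0 − rank ∂_1 = 10 − 9 = 1, and the invariant factors of ∂_1 are all 1, so H_0 ≅ Z.

H_0 = Z.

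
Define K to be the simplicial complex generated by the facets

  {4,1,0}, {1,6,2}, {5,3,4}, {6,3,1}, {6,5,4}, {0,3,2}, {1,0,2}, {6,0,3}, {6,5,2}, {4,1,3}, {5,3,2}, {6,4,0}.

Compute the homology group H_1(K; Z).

K has 7 vertices, 18 edges, 12 triangles.
rank ∂_1 = 6, rank ∂_2 = 12 ⇒ b_1 = 18 − 6 − 12 = 0; ∂_2 has invariant factor(s) [2] giving torsion. So H_1 = Z/2.

H_1 ≅ Z/2.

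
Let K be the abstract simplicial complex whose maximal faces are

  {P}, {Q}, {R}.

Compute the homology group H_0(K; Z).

H_0 ≅ Z^3.

We work with the vertex ordering P < Q < R. The simplices of K, each written with vertices in increasing order, are:

  0-simplices (3): P, Q, R

giving chain groups C_0 ≅ Z^3.

From H_k ≅ ker(∂_k) / im(∂_{k+1}) we obtain:

  H_0: rank C_0 − rank ∂_1 = 3 − 0 = 3, and there is no ∂_1, so H_0 = Z^3.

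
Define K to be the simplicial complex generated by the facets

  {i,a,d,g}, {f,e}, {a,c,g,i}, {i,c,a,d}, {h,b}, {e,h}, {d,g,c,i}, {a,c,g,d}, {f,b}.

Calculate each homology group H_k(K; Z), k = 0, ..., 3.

H_0 ≅ Z^2,  H_1 ≅ Z,  H_2 = 0,  H_3 ≅ Z.

Take the total order a < b < c < d < e < f < g < h < i on the vertex set. Then K (dimension 3) consists of the simplices:

  0-simplices (9): a, b, c, d, e, f, g, h, i
  1-simplices (14): ac, ad, ag, ai, bf, bh, cd, cg, ci, dg, di, ef, eh, gi
  2-simplices (10): acd, acg, aci, adg, adi, agi, cdg, cdi, cgi, dgi
  3-simplices (5): acdg, acdi, acgi, adgi, cdgi

Hence C_0 ≅ Z^9, C_1 ≅ Z^14, C_2 ≅ Z^10, C_3 ≅ Z^5.

Boundary ∂_1: C_1 → C_0 is given by ∂[p,q] = [q] − [p]. For instance
  ∂eh = h − e.
The 9×14 boundary matrix has rank 7 and Smith normal form diag(1,1,1,1,1,1,1).

The boundary map ∂_2: C_2 → C_1 sends each 2-simplex [p,q,r] to [q,r] − [p,r] + [p,q]. For instance
  ∂agi = gi − ai + ag,
  ∂acd = cd − ad + ac.
This gives a 14×10 integer matrix of rank 6; reducing to Smith normal form yields diagonal entries (1,1,1,1,1,1).

∂_3: C_3 → C_2 sends each 3-simplex σ to the alternating sum Σ_i (−1)^i (σ with its i-th vertex removed). For instance
  ∂adgi = dgi − agi + adi − adg,
  ∂acdi = cdi − adi + aci − acd.
This gives a 10×5 integer matrix of rank 4; reducing to Smith normal form yields diagonal entries (1,1,1,1).

Reading off H_k = ker ∂_k / im ∂_{k+1}:

  H_0: rank C_0 − rank ∂_1 = 9 − 7 = 2, and the invariant factors of ∂_1 are all 1, so H_0 = Z^2.
  H_1: rank ker ∂_1 − rank ∂_2 = (14 − 7) − 6 = 1, and the invariant factors of ∂_2 are all 1, so H_1 = Z.
  H_2: rank ker ∂_2 − rank ∂_3 = (10 − 6) − 4 = 0, and the invariant factors of ∂_3 are all 1, so H_2 = 0.
  H_3: rank ker ∂_3 − rank ∂_4 = (5 − 4) − 0 = 1, and there is no ∂_4, so H_3 = Z.

As a check, the Euler characteristic is 9 − 14 + 10 − 5 = 0, which agrees with 2 − 1 + 0 − 1 = 0.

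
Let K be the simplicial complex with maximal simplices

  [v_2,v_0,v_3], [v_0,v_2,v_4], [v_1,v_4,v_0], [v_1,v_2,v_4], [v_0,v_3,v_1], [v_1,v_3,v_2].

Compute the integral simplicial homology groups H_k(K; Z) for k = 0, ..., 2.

Take the total order v_0 < v_1 < v_2 < v_3 < v_4 on the vertex set. Then K (dimension 2) consists of the simplices:

  0-simplices (5): [v_0], [v_1], [v_2], [v_3], [v_4]
  1-simplices (9): [v_0,v_1], [v_0,v_2], [v_0,v_3], [v_0,v_4], [v_1,v_2], [v_1,v_3], [v_1,v_4], [v_2,v_3], [v_2,v_4]
  2-simplices (6): [v_0,v_1,v_3], [v_0,v_1,v_4], [v_0,v_2,v_3], [v_0,v_2,v_4], [v_1,v_2,v_3], [v_1,v_2,v_4]

giving chain groups C_0 ≅ Z^5, C_1 ≅ Z^9, C_2 ≅ Z^6.

∂_1: C_1 → C_0 sends each edge [p,q] (with p < q) to q − p.
As a 5×9 matrix over Z this has rank 4, with invariant factors (1,1,1,1).

Boundary ∂_2: C_2 → C_1 maps a triangle to the signed sum of its edges. For instance
  ∂[v_0,v_1,v_3] = [v_1,v_3] − [v_0,v_3] + [v_0,v_1],
  ∂[v_0,v_2,v_3] = [v_2,v_3] − [v_0,v_3] + [v_0,v_2].
As a 9×6 matrix over Z this has rank 5, with invariant factors (1,1,1,1,1).

Now H_k = ker ∂_k / im ∂_{k+1}, so:

  H_0: rank C_0 − rank ∂_1 = 5 − 4 = 1, and the invariant factors of ∂_1 are all 1, so H_0 = Z.
  H_1: rank ker ∂_1 − rank ∂_2 = (9 − 4) − 5 = 0, and the invariant factors of ∂_2 are all 1, so H_1 = 0.
  H_2: rank ker ∂_2 − rank ∂_3 = (6 − 5) − 0 = 1, and there is no ∂_3, so H_2 = Z.

(K is a triangulation of the 2-sphere S^2.)

H_0 = Z,  H_1 = 0,  H_2 = Z.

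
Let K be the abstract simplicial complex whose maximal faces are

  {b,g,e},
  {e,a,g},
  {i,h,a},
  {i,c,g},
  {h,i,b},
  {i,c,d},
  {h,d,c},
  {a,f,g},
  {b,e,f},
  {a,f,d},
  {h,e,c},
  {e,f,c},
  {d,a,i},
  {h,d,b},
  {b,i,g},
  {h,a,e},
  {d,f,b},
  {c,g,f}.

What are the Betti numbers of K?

b_0 = 1, b_1 = 1, b_2 = 0.

Fix the vertex order a < b < c < d < e < f < g < h < i and write every simplex with vertices in increasing order. Then dim K = 2 and the simplices of K are:

  0-simplices (9): a, b, c, d, e, f, g, h, i
  1-simplices (27): ad, ae, af, ag, ah, ai, bd, be, bf, bg, bh, bi, cd, ce, cf, cg, ch, ci, df, dh, di, ef, eg, eh, fg, gi, hi
  2-simplices (18): adf, adi, aeg, aeh, afg, ahi, bdf, bdh, bef, beg, bgi, bhi, cdh, cdi, cef, ceh, cfg, cgi

giving chain groups C_0 ≅ Z^9, C_1 ≅ Z^27, C_2 ≅ Z^18.

Boundary ∂_1: C_1 → C_0 is given by ∂[p,q] = [q] − [p].
As a 9×27 matrix over Z this has rank 8, with invariant factors (1,1,1,1,1,1,1,1).

Boundary ∂_2: C_2 → C_1 acts by ∂[p,q,r] = [q,r] − [p,r] + [p,q]. For instance
  ∂cdi = di − ci + cd,
  ∂cef = ef − cf + ce.
This gives a 27×18 integer matrix of rank 18; reducing to Smith normal form yields diagonal entries (1,1,1,1,1,1,1,1,1,1,1,1,1,1,1,1,1,2).

Now H_k = ker ∂_k / im ∂_{k+1}, so:

  H_0: rank C_0 − rank ∂_1 = 9 − 8 = 1, and the invariant factors of ∂_1 are all 1, so H_0 ≅ Z.
  H_1: rank ker ∂_1 − rank ∂_2 = (27 − 8) − 18 = 1, and ∂_2 has invariant factor 2 > 1, so H_1 ≅ Z × Z/2.
  H_2: rank ker ∂_2 − rank ∂_3 = (18 − 18) − 0 = 0, and there is no ∂_3, so H_2 ≅ 0.

As a check, the Euler characteristic is 9 − 27 + 18 = 0, which agrees with 1 − 1 + 0 = 0.

Hence the Betti numbers are b_0 = 1, b_1 = 1, b_2 = 0.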